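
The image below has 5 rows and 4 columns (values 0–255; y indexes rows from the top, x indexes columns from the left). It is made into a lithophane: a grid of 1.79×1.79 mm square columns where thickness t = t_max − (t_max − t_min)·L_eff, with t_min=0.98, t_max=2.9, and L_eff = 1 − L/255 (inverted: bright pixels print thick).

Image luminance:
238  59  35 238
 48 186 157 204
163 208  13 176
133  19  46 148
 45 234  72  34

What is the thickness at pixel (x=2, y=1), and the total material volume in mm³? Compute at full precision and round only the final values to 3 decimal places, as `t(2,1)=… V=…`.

t(2,1)=2.162 V=122.051

span = t_max - t_min = 2.9 - 0.98 = 1.920
L(2,1) = 157, L_eff = 1 - 157/255 = 0.384314 (inverted)
t(2,1) = 2.9 - 1.920·0.384314 = 2.162
Σt over all 5·4 pixels = 80946/2125 ≈ 38.0922353
V = pitch²·Σt = 1.79²·80946/2125 = 122.051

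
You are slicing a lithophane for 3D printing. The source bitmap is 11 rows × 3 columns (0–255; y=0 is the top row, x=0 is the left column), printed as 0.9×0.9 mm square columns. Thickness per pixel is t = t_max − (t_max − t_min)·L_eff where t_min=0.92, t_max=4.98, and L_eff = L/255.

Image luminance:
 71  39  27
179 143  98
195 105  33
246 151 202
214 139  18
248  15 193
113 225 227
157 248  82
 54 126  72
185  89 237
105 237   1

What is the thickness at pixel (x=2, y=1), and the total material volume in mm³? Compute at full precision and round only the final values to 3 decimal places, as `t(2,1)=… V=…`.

span = t_max - t_min = 4.98 - 0.92 = 4.060
L(2,1) = 98, L_eff = 98/255 = 0.384314
t(2,1) = 4.98 - 4.060·0.384314 = 3.420
Σt over all 11·3 pixels = 1187113/12750 ≈ 93.1069020
V = pitch²·Σt = 0.9²·1187113/12750 = 75.417

t(2,1)=3.420 V=75.417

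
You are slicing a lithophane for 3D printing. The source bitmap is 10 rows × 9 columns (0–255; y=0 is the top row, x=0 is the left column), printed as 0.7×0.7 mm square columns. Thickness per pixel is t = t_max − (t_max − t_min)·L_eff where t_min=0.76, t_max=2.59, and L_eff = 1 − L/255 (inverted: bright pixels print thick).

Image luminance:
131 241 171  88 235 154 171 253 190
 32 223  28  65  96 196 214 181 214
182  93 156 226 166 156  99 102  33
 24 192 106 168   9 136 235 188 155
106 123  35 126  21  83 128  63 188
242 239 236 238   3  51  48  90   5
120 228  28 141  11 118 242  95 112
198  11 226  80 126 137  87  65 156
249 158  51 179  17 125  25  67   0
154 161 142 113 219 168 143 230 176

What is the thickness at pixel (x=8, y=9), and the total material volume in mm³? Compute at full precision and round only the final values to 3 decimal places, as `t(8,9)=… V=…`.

span = t_max - t_min = 2.59 - 0.76 = 1.830
L(8,9) = 176, L_eff = 1 - 176/255 = 0.309804 (inverted)
t(8,9) = 2.59 - 1.830·0.309804 = 2.023
Σt over all 10·9 pixels = 326703/2125 ≈ 153.7425882
V = pitch²·Σt = 0.7²·326703/2125 = 75.334

t(8,9)=2.023 V=75.334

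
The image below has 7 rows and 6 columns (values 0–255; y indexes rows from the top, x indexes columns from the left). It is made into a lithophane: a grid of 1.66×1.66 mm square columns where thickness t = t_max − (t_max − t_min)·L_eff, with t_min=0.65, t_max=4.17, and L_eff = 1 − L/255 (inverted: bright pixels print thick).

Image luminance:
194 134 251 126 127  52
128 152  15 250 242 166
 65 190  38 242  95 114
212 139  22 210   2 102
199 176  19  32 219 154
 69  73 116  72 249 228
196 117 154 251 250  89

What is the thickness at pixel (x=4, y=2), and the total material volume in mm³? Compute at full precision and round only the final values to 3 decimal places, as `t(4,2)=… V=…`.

t(4,2)=1.961 V=300.832

span = t_max - t_min = 4.17 - 0.65 = 3.520
L(4,2) = 95, L_eff = 1 - 95/255 = 0.627451 (inverted)
t(4,2) = 4.17 - 3.520·0.627451 = 1.961
Σt over all 7·6 pixels = 463977/4250 ≈ 109.1710588
V = pitch²·Σt = 1.66²·463977/4250 = 300.832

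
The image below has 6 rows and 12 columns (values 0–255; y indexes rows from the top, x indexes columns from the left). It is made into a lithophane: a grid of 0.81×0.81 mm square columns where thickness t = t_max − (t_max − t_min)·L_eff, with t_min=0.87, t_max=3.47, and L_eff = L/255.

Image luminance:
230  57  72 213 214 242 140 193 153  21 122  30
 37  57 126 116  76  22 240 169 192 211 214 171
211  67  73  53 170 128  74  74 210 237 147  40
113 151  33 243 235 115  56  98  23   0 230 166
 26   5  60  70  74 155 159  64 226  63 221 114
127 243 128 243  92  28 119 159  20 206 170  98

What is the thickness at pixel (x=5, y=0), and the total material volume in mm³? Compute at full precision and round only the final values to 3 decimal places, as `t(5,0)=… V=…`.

t(5,0)=1.003 V=102.810

span = t_max - t_min = 3.47 - 0.87 = 2.600
L(5,0) = 242, L_eff = 242/255 = 0.949020
t(5,0) = 3.47 - 2.600·0.949020 = 1.003
Σt over all 6·12 pixels = 66597/425 ≈ 156.6988235
V = pitch²·Σt = 0.81²·66597/425 = 102.810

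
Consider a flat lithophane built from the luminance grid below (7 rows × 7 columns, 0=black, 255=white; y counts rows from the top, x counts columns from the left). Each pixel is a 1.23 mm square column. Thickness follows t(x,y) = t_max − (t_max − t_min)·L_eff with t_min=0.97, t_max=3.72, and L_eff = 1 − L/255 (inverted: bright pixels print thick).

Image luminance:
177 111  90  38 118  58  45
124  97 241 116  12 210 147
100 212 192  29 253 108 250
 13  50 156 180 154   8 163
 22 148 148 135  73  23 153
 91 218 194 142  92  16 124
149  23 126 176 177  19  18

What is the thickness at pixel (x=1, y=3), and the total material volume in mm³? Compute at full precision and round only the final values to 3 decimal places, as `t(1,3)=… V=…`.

span = t_max - t_min = 3.72 - 0.97 = 2.750
L(1,3) = 50, L_eff = 1 - 50/255 = 0.803922 (inverted)
t(1,3) = 3.72 - 2.750·0.803922 = 1.509
Σt over all 7·7 pixels = 139237/1275 ≈ 109.2054902
V = pitch²·Σt = 1.23²·139237/1275 = 165.217

t(1,3)=1.509 V=165.217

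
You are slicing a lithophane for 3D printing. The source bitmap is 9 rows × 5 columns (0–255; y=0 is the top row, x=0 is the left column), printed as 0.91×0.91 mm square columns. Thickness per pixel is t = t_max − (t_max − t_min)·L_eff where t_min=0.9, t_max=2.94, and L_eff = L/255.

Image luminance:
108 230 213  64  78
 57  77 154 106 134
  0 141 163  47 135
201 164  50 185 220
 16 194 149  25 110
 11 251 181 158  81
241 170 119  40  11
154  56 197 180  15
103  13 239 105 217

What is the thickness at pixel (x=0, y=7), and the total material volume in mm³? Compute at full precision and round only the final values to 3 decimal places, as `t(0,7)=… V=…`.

span = t_max - t_min = 2.94 - 0.9 = 2.040
L(0,7) = 154, L_eff = 154/255 = 0.603922
t(0,7) = 2.94 - 2.040·0.603922 = 1.708
Σt over all 9·5 pixels = 87.796
V = pitch²·Σt = 0.91²·87.796 = 72.704

t(0,7)=1.708 V=72.704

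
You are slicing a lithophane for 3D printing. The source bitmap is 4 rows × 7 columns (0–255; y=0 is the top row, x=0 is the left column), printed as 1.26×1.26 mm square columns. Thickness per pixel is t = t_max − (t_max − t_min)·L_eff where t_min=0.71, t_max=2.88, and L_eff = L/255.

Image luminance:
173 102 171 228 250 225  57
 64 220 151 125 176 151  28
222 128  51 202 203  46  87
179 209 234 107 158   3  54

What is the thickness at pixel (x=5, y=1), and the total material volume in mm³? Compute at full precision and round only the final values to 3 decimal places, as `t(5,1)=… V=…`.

t(5,1)=1.595 V=73.929

span = t_max - t_min = 2.88 - 0.71 = 2.170
L(5,1) = 151, L_eff = 151/255 = 0.592157
t(5,1) = 2.88 - 2.170·0.592157 = 1.595
Σt over all 4·7 pixels = 296863/6375 ≈ 46.5667451
V = pitch²·Σt = 1.26²·296863/6375 = 73.929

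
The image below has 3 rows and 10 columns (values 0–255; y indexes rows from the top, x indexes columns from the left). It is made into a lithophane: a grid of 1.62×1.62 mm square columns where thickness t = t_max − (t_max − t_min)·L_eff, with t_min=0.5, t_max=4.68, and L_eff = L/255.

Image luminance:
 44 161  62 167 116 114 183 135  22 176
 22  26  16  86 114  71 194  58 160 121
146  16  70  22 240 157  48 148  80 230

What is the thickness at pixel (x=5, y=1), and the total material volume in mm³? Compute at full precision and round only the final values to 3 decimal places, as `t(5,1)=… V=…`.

t(5,1)=3.516 V=230.588

span = t_max - t_min = 4.68 - 0.5 = 4.180
L(5,1) = 71, L_eff = 71/255 = 0.278431
t(5,1) = 4.68 - 4.180·0.278431 = 3.516
Σt over all 3·10 pixels = 224051/2550 ≈ 87.8631373
V = pitch²·Σt = 1.62²·224051/2550 = 230.588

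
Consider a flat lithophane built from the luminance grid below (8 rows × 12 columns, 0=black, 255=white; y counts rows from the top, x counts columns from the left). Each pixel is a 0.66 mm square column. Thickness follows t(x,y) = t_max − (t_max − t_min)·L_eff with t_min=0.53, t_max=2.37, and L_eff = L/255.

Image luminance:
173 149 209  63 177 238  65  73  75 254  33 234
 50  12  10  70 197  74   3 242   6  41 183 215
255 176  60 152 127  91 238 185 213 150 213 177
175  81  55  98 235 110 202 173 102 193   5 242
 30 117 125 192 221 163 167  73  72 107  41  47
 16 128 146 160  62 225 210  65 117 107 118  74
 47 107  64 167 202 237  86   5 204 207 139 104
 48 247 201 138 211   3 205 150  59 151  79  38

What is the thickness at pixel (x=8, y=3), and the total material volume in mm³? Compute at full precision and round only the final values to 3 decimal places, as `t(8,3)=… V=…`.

t(8,3)=1.634 V=60.019

span = t_max - t_min = 2.37 - 0.53 = 1.840
L(8,3) = 102, L_eff = 102/255 = 0.400000
t(8,3) = 2.37 - 1.840·0.400000 = 1.634
Σt over all 8·12 pixels = 878384/6375 ≈ 137.7857255
V = pitch²·Σt = 0.66²·878384/6375 = 60.019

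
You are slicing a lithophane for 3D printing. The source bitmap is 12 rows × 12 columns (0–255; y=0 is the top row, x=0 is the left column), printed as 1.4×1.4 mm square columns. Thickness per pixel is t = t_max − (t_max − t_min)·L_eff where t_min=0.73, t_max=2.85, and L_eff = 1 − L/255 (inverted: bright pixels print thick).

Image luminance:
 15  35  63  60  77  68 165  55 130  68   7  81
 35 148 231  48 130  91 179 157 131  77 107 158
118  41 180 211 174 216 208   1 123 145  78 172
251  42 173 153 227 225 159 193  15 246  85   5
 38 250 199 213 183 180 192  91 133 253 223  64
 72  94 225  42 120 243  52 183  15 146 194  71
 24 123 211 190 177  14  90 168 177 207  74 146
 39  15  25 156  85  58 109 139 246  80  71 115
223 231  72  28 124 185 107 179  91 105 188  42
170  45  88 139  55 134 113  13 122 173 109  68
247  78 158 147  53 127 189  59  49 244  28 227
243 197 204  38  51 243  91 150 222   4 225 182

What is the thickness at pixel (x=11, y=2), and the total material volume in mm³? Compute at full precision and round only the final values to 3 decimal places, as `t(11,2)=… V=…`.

t(11,2)=2.160 V=503.124

span = t_max - t_min = 2.85 - 0.73 = 2.120
L(11,2) = 172, L_eff = 1 - 172/255 = 0.325490 (inverted)
t(11,2) = 2.85 - 2.120·0.325490 = 2.160
Σt over all 12·12 pixels = 1636436/6375 ≈ 256.6958431
V = pitch²·Σt = 1.4²·1636436/6375 = 503.124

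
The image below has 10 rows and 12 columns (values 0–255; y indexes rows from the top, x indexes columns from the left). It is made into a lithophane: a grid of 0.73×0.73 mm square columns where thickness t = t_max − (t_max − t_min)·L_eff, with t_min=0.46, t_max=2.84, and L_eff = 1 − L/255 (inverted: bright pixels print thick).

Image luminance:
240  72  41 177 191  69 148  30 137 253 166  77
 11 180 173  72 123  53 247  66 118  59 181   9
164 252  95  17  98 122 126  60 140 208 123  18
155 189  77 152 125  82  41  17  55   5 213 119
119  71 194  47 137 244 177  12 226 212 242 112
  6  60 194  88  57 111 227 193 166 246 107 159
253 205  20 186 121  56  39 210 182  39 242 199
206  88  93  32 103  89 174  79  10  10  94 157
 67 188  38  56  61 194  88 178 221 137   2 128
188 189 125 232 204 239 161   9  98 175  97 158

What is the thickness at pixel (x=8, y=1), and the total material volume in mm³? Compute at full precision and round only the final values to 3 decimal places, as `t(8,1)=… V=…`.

span = t_max - t_min = 2.84 - 0.46 = 2.380
L(8,1) = 118, L_eff = 1 - 118/255 = 0.537255 (inverted)
t(8,1) = 2.84 - 2.380·0.537255 = 1.561
Σt over all 10·12 pixels = 146911/750 ≈ 195.8813333
V = pitch²·Σt = 0.73²·146911/750 = 104.385

t(8,1)=1.561 V=104.385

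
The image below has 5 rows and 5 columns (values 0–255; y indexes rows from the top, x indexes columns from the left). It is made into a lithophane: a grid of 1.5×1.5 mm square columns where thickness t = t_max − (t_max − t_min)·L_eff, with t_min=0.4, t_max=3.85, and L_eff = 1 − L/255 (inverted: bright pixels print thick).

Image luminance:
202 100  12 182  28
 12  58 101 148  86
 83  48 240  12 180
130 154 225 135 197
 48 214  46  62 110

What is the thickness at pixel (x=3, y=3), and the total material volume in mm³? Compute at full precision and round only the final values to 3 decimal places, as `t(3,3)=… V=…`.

span = t_max - t_min = 3.85 - 0.4 = 3.450
L(3,3) = 135, L_eff = 1 - 135/255 = 0.470588 (inverted)
t(3,3) = 3.85 - 3.450·0.470588 = 2.226
Σt over all 5·5 pixels = 81699/1700 ≈ 48.0582353
V = pitch²·Σt = 1.5²·81699/1700 = 108.131

t(3,3)=2.226 V=108.131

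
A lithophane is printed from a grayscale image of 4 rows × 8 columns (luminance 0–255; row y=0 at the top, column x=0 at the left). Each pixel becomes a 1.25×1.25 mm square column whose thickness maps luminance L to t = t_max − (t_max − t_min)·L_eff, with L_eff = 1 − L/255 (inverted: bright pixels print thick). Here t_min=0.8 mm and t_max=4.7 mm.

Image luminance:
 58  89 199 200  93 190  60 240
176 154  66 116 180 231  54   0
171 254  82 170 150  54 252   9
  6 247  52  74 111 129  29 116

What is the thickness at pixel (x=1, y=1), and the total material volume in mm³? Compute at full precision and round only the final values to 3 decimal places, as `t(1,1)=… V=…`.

span = t_max - t_min = 4.7 - 0.8 = 3.900
L(1,1) = 154, L_eff = 1 - 154/255 = 0.396078 (inverted)
t(1,1) = 4.7 - 3.900·0.396078 = 3.155
Σt over all 4·8 pixels = 86.96
V = pitch²·Σt = 1.25²·86.96 = 135.875

t(1,1)=3.155 V=135.875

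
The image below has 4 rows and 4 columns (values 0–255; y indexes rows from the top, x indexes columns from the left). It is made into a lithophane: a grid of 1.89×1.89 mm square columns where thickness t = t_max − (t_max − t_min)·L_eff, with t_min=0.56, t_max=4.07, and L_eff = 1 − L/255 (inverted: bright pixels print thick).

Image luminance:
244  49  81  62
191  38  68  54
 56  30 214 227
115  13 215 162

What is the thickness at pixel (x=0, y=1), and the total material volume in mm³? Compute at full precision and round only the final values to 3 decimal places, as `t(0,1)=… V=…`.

t(0,1)=3.189 V=121.444

span = t_max - t_min = 4.07 - 0.56 = 3.510
L(0,1) = 191, L_eff = 1 - 191/255 = 0.250980 (inverted)
t(0,1) = 4.07 - 3.510·0.250980 = 3.189
Σt over all 4·4 pixels = 33.998
V = pitch²·Σt = 1.89²·33.998 = 121.444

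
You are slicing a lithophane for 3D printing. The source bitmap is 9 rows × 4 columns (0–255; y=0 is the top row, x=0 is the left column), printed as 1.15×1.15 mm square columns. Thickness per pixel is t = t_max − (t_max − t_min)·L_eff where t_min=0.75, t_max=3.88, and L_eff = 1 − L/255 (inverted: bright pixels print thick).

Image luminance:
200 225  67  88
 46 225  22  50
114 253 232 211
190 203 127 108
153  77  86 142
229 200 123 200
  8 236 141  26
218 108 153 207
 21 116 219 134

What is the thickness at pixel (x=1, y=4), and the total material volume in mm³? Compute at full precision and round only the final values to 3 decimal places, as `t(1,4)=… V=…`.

t(1,4)=1.695 V=119.438

span = t_max - t_min = 3.88 - 0.75 = 3.130
L(1,4) = 77, L_eff = 1 - 77/255 = 0.698039 (inverted)
t(1,4) = 3.88 - 3.130·0.698039 = 1.695
Σt over all 9·4 pixels = 1151477/12750 ≈ 90.3119216
V = pitch²·Σt = 1.15²·1151477/12750 = 119.438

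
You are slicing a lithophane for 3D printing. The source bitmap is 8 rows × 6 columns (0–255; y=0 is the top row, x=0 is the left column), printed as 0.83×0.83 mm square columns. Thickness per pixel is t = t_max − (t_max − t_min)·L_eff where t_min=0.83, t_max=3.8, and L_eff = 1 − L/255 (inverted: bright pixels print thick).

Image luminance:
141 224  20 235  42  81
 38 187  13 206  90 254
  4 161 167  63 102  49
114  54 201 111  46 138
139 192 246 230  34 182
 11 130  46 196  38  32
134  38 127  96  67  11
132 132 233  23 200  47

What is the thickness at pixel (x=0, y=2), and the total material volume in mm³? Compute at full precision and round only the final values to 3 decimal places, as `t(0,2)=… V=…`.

t(0,2)=0.877 V=71.231

span = t_max - t_min = 3.8 - 0.83 = 2.970
L(0,2) = 4, L_eff = 1 - 4/255 = 0.984314 (inverted)
t(0,2) = 3.8 - 2.970·0.984314 = 0.877
Σt over all 8·6 pixels = 103.398
V = pitch²·Σt = 0.83²·103.398 = 71.231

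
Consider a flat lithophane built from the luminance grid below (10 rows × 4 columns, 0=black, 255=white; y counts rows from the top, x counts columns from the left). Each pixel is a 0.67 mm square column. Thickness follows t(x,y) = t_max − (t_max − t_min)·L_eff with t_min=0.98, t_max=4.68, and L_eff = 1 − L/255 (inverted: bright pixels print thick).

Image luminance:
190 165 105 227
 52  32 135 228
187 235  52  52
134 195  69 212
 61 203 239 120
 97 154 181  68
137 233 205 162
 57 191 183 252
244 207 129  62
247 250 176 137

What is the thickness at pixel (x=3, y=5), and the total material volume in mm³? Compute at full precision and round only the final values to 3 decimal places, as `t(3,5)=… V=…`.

span = t_max - t_min = 4.68 - 0.98 = 3.700
L(3,5) = 68, L_eff = 1 - 68/255 = 0.733333 (inverted)
t(3,5) = 4.68 - 3.700·0.733333 = 1.967
Σt over all 10·4 pixels = 66353/510 ≈ 130.1039216
V = pitch²·Σt = 0.67²·66353/510 = 58.404

t(3,5)=1.967 V=58.404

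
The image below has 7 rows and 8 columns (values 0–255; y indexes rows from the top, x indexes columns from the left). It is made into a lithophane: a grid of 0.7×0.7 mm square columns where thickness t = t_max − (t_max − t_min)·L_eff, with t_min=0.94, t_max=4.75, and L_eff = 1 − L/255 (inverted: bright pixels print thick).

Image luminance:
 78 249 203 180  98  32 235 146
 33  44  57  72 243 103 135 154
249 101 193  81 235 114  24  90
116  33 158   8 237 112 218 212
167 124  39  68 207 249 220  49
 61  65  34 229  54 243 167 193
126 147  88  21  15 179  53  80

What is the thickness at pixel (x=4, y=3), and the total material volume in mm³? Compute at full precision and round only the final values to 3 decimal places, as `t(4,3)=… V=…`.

span = t_max - t_min = 4.75 - 0.94 = 3.810
L(4,3) = 237, L_eff = 1 - 237/255 = 0.070588 (inverted)
t(4,3) = 4.75 - 3.810·0.070588 = 4.481
Σt over all 7·8 pixels = 1351807/8500 ≈ 159.0361176
V = pitch²·Σt = 0.7²·1351807/8500 = 77.928

t(4,3)=4.481 V=77.928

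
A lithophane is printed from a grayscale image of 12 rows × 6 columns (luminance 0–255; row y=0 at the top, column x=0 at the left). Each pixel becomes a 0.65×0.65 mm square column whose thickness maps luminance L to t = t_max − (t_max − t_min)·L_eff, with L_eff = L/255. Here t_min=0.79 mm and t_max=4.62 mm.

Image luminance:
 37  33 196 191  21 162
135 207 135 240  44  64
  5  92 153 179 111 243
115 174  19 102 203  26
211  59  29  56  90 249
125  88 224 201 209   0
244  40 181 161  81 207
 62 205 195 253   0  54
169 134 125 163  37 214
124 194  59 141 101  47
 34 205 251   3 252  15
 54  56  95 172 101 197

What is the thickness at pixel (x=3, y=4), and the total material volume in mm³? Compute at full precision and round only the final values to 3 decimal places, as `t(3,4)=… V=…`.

t(3,4)=3.779 V=83.086

span = t_max - t_min = 4.62 - 0.79 = 3.830
L(3,4) = 56, L_eff = 56/255 = 0.219608
t(3,4) = 4.62 - 3.830·0.219608 = 3.779
Σt over all 12·6 pixels = 835773/4250 ≈ 196.6524706
V = pitch²·Σt = 0.65²·835773/4250 = 83.086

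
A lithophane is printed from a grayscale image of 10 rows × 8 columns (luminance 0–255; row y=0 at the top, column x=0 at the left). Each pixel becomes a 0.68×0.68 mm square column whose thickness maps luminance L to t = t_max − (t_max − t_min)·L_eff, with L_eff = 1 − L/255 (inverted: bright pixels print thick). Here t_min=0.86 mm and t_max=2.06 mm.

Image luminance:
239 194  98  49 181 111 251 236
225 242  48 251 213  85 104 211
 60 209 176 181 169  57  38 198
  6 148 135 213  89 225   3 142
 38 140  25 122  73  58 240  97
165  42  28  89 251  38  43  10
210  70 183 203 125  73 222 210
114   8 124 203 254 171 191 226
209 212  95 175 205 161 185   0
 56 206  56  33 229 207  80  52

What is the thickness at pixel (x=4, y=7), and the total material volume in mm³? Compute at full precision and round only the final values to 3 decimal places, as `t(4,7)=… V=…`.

span = t_max - t_min = 2.06 - 0.86 = 1.200
L(4,7) = 254, L_eff = 1 - 254/255 = 0.003922 (inverted)
t(4,7) = 2.06 - 1.200·0.003922 = 2.055
Σt over all 10·8 pixels = 51228/425 ≈ 120.5364706
V = pitch²·Σt = 0.68²·51228/425 = 55.736

t(4,7)=2.055 V=55.736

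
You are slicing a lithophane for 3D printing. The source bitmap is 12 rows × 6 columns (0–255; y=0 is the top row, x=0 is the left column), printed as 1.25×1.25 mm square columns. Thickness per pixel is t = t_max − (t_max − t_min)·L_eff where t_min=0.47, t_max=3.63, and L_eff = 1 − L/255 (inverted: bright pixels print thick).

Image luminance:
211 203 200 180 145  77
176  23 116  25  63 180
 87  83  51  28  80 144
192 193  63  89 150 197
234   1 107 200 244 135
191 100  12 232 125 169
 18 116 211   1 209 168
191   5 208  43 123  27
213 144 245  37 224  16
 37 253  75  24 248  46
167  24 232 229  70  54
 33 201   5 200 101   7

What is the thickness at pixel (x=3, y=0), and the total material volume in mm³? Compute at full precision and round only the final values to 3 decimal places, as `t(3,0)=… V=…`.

t(3,0)=2.701 V=225.416

span = t_max - t_min = 3.63 - 0.47 = 3.160
L(3,0) = 180, L_eff = 1 - 180/255 = 0.294118 (inverted)
t(3,0) = 3.63 - 3.160·0.294118 = 2.701
Σt over all 12·6 pixels = 919699/6375 ≈ 144.2665098
V = pitch²·Σt = 1.25²·919699/6375 = 225.416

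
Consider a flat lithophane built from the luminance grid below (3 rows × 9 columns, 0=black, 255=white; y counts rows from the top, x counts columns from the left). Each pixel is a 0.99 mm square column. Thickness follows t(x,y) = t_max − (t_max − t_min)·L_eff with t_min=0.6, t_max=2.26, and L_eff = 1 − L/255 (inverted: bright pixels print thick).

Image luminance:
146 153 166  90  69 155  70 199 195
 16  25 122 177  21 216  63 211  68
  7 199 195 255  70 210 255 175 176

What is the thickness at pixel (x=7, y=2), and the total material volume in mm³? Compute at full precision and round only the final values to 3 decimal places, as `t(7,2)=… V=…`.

span = t_max - t_min = 2.26 - 0.6 = 1.660
L(7,2) = 175, L_eff = 1 - 175/255 = 0.313725 (inverted)
t(7,2) = 2.26 - 1.660·0.313725 = 1.739
Σt over all 3·9 pixels = 256991/6375 ≈ 40.3123137
V = pitch²·Σt = 0.99²·256991/6375 = 39.510

t(7,2)=1.739 V=39.510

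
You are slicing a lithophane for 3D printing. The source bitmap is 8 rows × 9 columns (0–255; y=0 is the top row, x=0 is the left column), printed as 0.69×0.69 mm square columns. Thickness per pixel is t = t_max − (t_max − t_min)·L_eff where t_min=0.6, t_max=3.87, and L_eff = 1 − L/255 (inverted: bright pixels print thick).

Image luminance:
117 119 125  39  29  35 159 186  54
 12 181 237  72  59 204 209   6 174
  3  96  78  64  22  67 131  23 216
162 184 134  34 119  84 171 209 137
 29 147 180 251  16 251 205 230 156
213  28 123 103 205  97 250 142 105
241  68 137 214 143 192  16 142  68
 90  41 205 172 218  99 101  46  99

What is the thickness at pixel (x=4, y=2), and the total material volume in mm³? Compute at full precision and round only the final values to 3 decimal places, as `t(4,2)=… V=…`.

span = t_max - t_min = 3.87 - 0.6 = 3.270
L(4,2) = 22, L_eff = 1 - 22/255 = 0.913725 (inverted)
t(4,2) = 3.87 - 3.270·0.913725 = 0.882
Σt over all 8·9 pixels = 672683/4250 ≈ 158.2783529
V = pitch²·Σt = 0.69²·672683/4250 = 75.356

t(4,2)=0.882 V=75.356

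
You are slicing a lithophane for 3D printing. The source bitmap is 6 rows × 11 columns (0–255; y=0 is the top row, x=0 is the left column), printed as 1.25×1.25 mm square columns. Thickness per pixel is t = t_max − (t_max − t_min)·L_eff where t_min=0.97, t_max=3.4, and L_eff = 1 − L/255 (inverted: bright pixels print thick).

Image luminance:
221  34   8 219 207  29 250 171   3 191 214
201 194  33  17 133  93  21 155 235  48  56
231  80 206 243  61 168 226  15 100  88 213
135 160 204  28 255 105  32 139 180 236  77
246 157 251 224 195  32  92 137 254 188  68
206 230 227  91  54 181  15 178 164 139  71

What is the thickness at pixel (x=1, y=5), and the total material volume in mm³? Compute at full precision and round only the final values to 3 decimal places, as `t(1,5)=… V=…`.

span = t_max - t_min = 3.4 - 0.97 = 2.430
L(1,5) = 230, L_eff = 1 - 230/255 = 0.098039 (inverted)
t(1,5) = 3.4 - 2.430·0.098039 = 3.162
Σt over all 6·11 pixels = 259737/1700 ≈ 152.7864706
V = pitch²·Σt = 1.25²·259737/1700 = 238.729

t(1,5)=3.162 V=238.729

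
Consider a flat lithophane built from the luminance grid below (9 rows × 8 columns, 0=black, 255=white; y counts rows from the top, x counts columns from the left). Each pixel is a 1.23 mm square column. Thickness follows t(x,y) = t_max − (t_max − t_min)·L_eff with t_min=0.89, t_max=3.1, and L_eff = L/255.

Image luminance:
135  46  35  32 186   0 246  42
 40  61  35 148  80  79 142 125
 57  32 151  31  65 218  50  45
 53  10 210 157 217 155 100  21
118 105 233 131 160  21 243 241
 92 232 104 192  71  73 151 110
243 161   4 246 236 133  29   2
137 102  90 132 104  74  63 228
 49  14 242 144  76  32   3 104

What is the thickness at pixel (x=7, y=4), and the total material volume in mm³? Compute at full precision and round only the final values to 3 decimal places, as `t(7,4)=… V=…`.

span = t_max - t_min = 3.1 - 0.89 = 2.210
L(7,4) = 241, L_eff = 241/255 = 0.945098
t(7,4) = 3.1 - 2.210·0.945098 = 1.011
Σt over all 9·8 pixels = 154.482
V = pitch²·Σt = 1.23²·154.482 = 233.716

t(7,4)=1.011 V=233.716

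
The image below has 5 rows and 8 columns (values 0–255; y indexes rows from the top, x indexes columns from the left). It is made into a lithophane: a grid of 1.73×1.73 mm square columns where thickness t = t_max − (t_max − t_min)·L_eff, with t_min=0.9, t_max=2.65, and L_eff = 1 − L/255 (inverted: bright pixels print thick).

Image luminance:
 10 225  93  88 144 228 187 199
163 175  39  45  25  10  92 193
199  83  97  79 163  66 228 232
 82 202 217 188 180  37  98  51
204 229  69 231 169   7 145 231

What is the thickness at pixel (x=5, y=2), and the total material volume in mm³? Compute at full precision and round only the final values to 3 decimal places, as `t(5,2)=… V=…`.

span = t_max - t_min = 2.65 - 0.9 = 1.750
L(5,2) = 66, L_eff = 1 - 66/255 = 0.741176 (inverted)
t(5,2) = 2.65 - 1.750·0.741176 = 1.353
Σt over all 5·8 pixels = 24847/340 ≈ 73.0794118
V = pitch²·Σt = 1.73²·24847/340 = 218.719

t(5,2)=1.353 V=218.719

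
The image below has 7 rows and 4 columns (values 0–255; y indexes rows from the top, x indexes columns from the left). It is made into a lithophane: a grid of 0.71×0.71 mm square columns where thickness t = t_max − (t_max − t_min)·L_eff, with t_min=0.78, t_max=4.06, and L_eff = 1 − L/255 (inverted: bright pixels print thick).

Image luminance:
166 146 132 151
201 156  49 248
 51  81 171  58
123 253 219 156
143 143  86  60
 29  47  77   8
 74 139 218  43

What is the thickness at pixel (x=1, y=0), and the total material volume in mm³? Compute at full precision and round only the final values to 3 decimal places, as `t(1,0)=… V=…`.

span = t_max - t_min = 4.06 - 0.78 = 3.280
L(1,0) = 146, L_eff = 1 - 146/255 = 0.427451 (inverted)
t(1,0) = 4.06 - 3.280·0.427451 = 2.658
Σt over all 7·4 pixels = 420326/6375 ≈ 65.9334902
V = pitch²·Σt = 0.71²·420326/6375 = 33.237

t(1,0)=2.658 V=33.237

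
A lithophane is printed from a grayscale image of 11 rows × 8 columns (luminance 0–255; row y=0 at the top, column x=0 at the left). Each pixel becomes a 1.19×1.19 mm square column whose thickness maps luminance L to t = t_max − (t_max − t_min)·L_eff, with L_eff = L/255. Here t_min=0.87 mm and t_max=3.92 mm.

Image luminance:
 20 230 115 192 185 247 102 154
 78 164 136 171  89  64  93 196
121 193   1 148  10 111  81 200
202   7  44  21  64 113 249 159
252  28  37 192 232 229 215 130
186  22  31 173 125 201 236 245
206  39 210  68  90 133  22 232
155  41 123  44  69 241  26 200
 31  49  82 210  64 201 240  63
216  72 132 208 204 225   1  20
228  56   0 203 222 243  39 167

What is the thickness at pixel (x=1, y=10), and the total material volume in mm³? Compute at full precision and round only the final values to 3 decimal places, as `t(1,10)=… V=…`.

t(1,10)=3.250 V=292.546

span = t_max - t_min = 3.92 - 0.87 = 3.050
L(1,10) = 56, L_eff = 56/255 = 0.219608
t(1,10) = 3.92 - 3.050·0.219608 = 3.250
Σt over all 11·8 pixels = 1053587/5100 ≈ 206.5856863
V = pitch²·Σt = 1.19²·1053587/5100 = 292.546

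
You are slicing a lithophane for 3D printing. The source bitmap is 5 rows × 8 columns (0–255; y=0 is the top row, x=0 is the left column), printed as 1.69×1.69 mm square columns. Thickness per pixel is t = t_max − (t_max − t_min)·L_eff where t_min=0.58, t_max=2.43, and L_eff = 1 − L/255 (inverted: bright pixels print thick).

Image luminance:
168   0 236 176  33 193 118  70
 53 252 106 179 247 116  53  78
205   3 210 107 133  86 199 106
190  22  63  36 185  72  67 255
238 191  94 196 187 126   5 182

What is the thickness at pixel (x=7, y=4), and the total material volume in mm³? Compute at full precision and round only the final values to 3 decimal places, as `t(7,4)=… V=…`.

span = t_max - t_min = 2.43 - 0.58 = 1.850
L(7,4) = 182, L_eff = 1 - 182/255 = 0.286275 (inverted)
t(7,4) = 2.43 - 1.850·0.286275 = 1.900
Σt over all 5·8 pixels = 4589/75 ≈ 61.1866667
V = pitch²·Σt = 1.69²·4589/75 = 174.755

t(7,4)=1.900 V=174.755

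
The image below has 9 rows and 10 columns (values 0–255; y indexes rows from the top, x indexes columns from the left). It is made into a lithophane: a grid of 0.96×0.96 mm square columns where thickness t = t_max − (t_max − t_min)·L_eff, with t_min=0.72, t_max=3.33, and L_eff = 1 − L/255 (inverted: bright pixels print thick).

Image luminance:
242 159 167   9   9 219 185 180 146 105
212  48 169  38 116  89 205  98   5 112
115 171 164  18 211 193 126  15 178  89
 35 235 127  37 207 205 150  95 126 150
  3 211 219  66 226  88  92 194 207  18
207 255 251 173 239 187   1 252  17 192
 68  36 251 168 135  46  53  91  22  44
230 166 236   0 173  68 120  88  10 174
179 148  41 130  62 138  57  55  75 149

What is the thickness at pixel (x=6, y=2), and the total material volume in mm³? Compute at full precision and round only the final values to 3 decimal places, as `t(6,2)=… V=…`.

span = t_max - t_min = 3.33 - 0.72 = 2.610
L(6,2) = 126, L_eff = 1 - 126/255 = 0.505882 (inverted)
t(6,2) = 3.33 - 2.610·0.505882 = 2.010
Σt over all 9·10 pixels = 1548777/8500 ≈ 182.2090588
V = pitch²·Σt = 0.96²·1548777/8500 = 167.924

t(6,2)=2.010 V=167.924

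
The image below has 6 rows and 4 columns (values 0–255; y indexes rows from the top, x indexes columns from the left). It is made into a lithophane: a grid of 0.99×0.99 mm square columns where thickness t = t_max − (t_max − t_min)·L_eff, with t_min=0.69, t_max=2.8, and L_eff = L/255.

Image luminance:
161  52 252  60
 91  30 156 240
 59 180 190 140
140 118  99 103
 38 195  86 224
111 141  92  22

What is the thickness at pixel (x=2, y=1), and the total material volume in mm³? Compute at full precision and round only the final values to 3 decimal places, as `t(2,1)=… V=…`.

span = t_max - t_min = 2.8 - 0.69 = 2.110
L(2,1) = 156, L_eff = 156/255 = 0.611765
t(2,1) = 2.8 - 2.110·0.611765 = 1.509
Σt over all 6·4 pixels = 54241/1275 ≈ 42.5419608
V = pitch²·Σt = 0.99²·54241/1275 = 41.695

t(2,1)=1.509 V=41.695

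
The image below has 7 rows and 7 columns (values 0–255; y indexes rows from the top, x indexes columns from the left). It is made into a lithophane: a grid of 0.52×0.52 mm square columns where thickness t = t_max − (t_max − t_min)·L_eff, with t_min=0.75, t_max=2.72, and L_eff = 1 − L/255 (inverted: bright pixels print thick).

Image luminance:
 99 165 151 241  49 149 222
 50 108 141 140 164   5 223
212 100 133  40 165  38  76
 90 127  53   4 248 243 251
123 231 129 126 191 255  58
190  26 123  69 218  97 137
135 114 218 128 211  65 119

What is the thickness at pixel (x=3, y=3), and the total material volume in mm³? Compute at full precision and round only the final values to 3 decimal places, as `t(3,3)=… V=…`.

t(3,3)=0.781 V=23.829

span = t_max - t_min = 2.72 - 0.75 = 1.970
L(3,3) = 4, L_eff = 1 - 4/255 = 0.984314 (inverted)
t(3,3) = 2.72 - 1.970·0.984314 = 0.781
Σt over all 7·7 pixels = 89887/1020 ≈ 88.1245098
V = pitch²·Σt = 0.52²·89887/1020 = 23.829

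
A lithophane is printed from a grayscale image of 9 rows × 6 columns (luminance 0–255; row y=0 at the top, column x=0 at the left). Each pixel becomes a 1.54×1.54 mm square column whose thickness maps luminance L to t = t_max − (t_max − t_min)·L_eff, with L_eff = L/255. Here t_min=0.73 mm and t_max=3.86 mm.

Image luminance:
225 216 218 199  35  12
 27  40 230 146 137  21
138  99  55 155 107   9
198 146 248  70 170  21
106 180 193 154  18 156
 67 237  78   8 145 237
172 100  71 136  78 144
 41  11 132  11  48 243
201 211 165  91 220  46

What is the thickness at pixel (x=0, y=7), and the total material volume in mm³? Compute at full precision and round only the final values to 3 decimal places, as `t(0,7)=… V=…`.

span = t_max - t_min = 3.86 - 0.73 = 3.130
L(0,7) = 41, L_eff = 41/255 = 0.160784
t(0,7) = 3.86 - 3.130·0.160784 = 3.357
Σt over all 9·6 pixels = 1621267/12750 ≈ 127.1581961
V = pitch²·Σt = 1.54²·1621267/12750 = 301.568

t(0,7)=3.357 V=301.568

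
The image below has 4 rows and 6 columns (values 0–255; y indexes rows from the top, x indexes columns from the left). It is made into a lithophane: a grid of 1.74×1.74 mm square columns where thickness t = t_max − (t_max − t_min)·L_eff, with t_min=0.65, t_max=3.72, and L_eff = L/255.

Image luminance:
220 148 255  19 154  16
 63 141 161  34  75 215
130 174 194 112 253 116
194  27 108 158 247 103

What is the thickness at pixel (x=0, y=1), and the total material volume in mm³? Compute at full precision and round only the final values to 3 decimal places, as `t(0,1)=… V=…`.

t(0,1)=2.962 V=149.400

span = t_max - t_min = 3.72 - 0.65 = 3.070
L(0,1) = 63, L_eff = 63/255 = 0.247059
t(0,1) = 3.72 - 3.070·0.247059 = 2.962
Σt over all 4·6 pixels = 1258321/25500 ≈ 49.3459216
V = pitch²·Σt = 1.74²·1258321/25500 = 149.400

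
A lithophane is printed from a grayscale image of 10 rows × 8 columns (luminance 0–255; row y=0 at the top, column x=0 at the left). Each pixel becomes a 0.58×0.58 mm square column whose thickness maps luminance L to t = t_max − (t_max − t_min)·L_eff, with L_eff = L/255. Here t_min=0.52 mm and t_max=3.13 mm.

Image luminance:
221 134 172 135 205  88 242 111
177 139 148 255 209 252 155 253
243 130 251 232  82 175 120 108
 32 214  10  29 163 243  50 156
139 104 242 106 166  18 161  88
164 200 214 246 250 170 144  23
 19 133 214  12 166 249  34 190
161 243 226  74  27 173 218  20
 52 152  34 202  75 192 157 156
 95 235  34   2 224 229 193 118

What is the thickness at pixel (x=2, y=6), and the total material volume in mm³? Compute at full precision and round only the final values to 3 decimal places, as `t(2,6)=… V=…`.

span = t_max - t_min = 3.13 - 0.52 = 2.610
L(2,6) = 214, L_eff = 214/255 = 0.839216
t(2,6) = 3.13 - 2.610·0.839216 = 0.940
Σt over all 10·8 pixels = 547507/4250 ≈ 128.8251765
V = pitch²·Σt = 0.58²·547507/4250 = 43.337

t(2,6)=0.940 V=43.337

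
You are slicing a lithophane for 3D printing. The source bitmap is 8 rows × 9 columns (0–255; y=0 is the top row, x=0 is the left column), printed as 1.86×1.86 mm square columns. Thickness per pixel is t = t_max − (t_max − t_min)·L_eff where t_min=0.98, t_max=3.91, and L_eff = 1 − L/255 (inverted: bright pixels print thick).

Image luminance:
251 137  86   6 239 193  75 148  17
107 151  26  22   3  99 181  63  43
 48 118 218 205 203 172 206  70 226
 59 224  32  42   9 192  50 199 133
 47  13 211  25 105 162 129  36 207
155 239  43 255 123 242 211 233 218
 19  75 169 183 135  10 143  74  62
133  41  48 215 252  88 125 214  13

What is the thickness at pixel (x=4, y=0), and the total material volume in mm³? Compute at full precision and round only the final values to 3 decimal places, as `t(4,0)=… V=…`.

t(4,0)=3.726 V=598.136

span = t_max - t_min = 3.91 - 0.98 = 2.930
L(4,0) = 239, L_eff = 1 - 239/255 = 0.062745 (inverted)
t(4,0) = 3.91 - 2.930·0.062745 = 3.726
Σt over all 8·9 pixels = 2204369/12750 ≈ 172.8916863
V = pitch²·Σt = 1.86²·2204369/12750 = 598.136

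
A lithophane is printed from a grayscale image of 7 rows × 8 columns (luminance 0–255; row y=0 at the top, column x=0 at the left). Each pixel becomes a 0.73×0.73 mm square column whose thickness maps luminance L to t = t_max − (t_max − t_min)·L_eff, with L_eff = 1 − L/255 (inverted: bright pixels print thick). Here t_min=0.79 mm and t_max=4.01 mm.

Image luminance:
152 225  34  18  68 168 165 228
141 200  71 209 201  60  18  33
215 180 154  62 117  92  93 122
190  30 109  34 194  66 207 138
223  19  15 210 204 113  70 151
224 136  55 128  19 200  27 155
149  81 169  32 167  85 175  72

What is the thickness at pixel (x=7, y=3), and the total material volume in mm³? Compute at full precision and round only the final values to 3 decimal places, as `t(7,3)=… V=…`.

t(7,3)=2.533 V=69.825

span = t_max - t_min = 4.01 - 0.79 = 3.220
L(7,3) = 138, L_eff = 1 - 138/255 = 0.458824 (inverted)
t(7,3) = 4.01 - 3.220·0.458824 = 2.533
Σt over all 7·8 pixels = 556871/4250 ≈ 131.0284706
V = pitch²·Σt = 0.73²·556871/4250 = 69.825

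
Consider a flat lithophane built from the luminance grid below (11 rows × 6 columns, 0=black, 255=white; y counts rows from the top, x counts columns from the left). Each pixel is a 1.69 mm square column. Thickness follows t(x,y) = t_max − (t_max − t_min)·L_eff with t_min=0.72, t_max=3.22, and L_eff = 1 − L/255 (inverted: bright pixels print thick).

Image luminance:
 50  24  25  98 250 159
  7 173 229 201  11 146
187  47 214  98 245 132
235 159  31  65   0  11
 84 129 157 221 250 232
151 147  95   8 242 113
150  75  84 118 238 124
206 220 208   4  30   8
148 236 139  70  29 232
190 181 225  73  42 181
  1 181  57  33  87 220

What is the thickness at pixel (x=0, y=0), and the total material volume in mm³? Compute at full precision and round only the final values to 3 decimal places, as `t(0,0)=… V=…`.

t(0,0)=1.210 V=371.378

span = t_max - t_min = 3.22 - 0.72 = 2.500
L(0,0) = 50, L_eff = 1 - 50/255 = 0.803922 (inverted)
t(0,0) = 3.22 - 2.500·0.803922 = 1.210
Σt over all 11·6 pixels = 165788/1275 ≈ 130.0298039
V = pitch²·Σt = 1.69²·165788/1275 = 371.378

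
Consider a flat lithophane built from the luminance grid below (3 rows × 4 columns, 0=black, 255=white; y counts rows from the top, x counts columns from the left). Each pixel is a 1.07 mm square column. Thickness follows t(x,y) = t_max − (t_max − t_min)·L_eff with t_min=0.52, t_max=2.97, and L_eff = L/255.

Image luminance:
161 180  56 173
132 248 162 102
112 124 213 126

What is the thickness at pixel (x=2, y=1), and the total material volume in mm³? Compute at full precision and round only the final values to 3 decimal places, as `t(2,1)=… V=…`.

span = t_max - t_min = 2.97 - 0.52 = 2.450
L(2,1) = 162, L_eff = 162/255 = 0.635294
t(2,1) = 2.97 - 2.450·0.635294 = 1.414
Σt over all 3·4 pixels = 94103/5100 ≈ 18.4515686
V = pitch²·Σt = 1.07²·94103/5100 = 21.125

t(2,1)=1.414 V=21.125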